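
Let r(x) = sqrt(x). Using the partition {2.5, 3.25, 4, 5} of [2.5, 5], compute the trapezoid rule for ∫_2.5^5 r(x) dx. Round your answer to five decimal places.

4.81304

Subinterval widths: 0.75, 0.75, 1.
r(2.5) ≈ 1.58114, r(3.25) ≈ 1.80278, r(4) ≈ 2.00000, r(5) ≈ 2.23607.
On each subinterval the trapezoid contributes (Δx_i/2)·[r(x_{i-1}) + r(x_i)].
Sum ≈ 4.81304.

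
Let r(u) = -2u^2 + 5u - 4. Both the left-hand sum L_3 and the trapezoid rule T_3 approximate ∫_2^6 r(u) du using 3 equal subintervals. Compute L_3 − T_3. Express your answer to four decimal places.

29.3333

L_3 ≈ -47.703704.
T_3 ≈ -77.037037.
L_3 − T_3 ≈ 29.3333.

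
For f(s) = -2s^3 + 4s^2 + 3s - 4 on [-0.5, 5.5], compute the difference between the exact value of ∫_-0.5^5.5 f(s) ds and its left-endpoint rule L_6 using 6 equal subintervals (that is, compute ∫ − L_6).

-86.5

Exact integral: ∫_-0.5^5.5 f(s) ds = -214.5.
L_6 = -128.
Error = -214.5 − (-128) = -86.5.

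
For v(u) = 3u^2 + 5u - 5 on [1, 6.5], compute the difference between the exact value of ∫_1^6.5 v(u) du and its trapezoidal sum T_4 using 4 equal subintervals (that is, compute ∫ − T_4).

-5.19921875

Exact integral: ∫_1^6.5 v(u) du = 349.25.
T_4 = 354.44921875.
Error = 349.25 − 354.44921875 = -5.19921875.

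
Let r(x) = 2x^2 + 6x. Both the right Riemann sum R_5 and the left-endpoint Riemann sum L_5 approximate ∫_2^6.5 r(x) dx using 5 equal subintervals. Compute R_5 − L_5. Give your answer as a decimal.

R_5 = 340.29.
L_5 = 247.14.
R_5 − L_5 = 93.15.

93.15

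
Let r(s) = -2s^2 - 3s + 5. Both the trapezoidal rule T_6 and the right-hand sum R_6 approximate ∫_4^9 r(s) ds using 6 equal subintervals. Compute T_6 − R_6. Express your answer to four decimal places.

60.4167

T_6 ≈ -516.990741.
R_6 ≈ -577.407407.
T_6 − R_6 ≈ 60.4167.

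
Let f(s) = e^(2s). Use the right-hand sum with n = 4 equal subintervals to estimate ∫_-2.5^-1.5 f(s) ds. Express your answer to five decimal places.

0.02735

Δs = (-1.5 − (-2.5))/4 = 0.25.
Right endpoints: -2.25, -2, -1.75, -1.5.
f(-2.25) ≈ 0.01111, f(-2) ≈ 0.01832, f(-1.75) ≈ 0.03020, f(-1.5) ≈ 0.04979.
Sum = Δs · [f(-2.25) + f(-2) + f(-1.75) + f(-1.5)].
Sum ≈ 0.02735.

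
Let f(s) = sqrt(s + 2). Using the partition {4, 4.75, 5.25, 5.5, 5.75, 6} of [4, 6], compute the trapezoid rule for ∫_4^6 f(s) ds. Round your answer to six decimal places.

Subinterval widths: 0.75, 0.5, 0.25, 0.25, 0.25.
f(4) ≈ 2.449490, f(4.75) ≈ 2.598076, f(5.25) ≈ 2.692582, f(5.5) ≈ 2.738613, f(5.75) ≈ 2.783882, f(6) ≈ 2.828427.
On each subinterval the trapezoid contributes (Δs_i/2)·[f(s_{i-1}) + f(s_i)].
Sum ≈ 5.286252.

5.286252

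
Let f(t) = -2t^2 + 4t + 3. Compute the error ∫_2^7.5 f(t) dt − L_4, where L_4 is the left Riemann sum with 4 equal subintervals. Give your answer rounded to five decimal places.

-53.25260

Exact integral: ∫_2^7.5 f(t) dt ≈ -154.9166667.
L_4 = -101.6640625.
Error ≈ -154.9166667 − (-101.6640625) ≈ -53.25260.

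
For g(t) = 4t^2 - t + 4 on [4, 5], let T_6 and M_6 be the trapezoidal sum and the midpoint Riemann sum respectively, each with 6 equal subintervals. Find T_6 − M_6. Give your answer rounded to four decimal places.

0.0278

T_6 ≈ 80.851852.
M_6 ≈ 80.824074.
T_6 − M_6 ≈ 0.0278.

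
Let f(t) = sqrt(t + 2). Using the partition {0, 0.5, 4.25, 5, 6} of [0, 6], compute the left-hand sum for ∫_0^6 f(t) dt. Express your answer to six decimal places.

Subinterval widths: 0.5, 3.75, 0.75, 1.
Left endpoints: 0, 0.5, 4.25, 5.
f(0) ≈ 1.414214, f(0.5) ≈ 1.581139, f(4.25) ≈ 2.500000, f(5) ≈ 2.645751.
Sum = Σ Δt_i · f(t_i).
Sum ≈ 11.157129.

11.157129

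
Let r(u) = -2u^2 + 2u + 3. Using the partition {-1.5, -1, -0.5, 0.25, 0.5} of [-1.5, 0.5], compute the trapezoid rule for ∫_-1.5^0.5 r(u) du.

Subinterval widths: 0.5, 0.5, 0.75, 0.25.
r(-1.5) = -4.5, r(-1) = -1, r(-0.5) = 1.5, r(0.25) = 3.375, r(0.5) = 3.5.
On each subinterval the trapezoid contributes (Δu_i/2)·[r(u_{i-1}) + r(u_i)].
Sum = 1.4375.

1.4375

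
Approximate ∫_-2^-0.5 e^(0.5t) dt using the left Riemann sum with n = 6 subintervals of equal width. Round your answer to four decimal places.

0.7715

Δt = (-0.5 − (-2))/6 = 0.25.
Left endpoints: -2, -1.75, -1.5, -1.25, -1, -0.75.
f(-2) ≈ 0.3679, f(-1.75) ≈ 0.4169, f(-1.5) ≈ 0.4724, f(-1.25) ≈ 0.5353, f(-1) ≈ 0.6065, f(-0.75) ≈ 0.6873.
Sum = Δt · [f(-2) + f(-1.75) + f(-1.5) + ...].
Sum ≈ 0.7715.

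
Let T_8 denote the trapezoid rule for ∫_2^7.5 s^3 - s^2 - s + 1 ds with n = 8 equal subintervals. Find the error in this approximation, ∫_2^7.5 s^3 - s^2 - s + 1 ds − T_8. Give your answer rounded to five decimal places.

Exact integral: ∫_2^7.5 f(s) ds ≈ 628.4322917.
T_8 ≈ 634.1730957.
Error ≈ 628.4322917 − 634.1730957 ≈ -5.74080.

-5.74080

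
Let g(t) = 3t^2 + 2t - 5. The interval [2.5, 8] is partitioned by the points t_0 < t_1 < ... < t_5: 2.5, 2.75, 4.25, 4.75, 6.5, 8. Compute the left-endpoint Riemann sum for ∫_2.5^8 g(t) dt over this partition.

396.765625

Subinterval widths: 0.25, 1.5, 0.5, 1.75, 1.5.
Left endpoints: 2.5, 2.75, 4.25, 4.75, 6.5.
g(2.5) = 18.75, g(2.75) = 23.1875, g(4.25) = 57.6875, g(4.75) = 72.1875, g(6.5) = 134.75.
Sum = Σ Δt_i · g(t_i).
Sum = 396.765625.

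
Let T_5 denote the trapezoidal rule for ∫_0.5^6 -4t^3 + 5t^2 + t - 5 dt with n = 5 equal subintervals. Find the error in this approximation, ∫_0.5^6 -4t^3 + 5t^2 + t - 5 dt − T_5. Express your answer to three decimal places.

37.712

Exact integral: ∫_0.5^6 f(t) dt ≈ -945.77083.
T_5 = -983.4825.
Error ≈ -945.77083 − (-983.4825) ≈ 37.712.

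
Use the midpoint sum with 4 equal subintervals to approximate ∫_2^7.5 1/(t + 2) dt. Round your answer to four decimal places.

Δt = (7.5 − 2)/4 = 1.375.
Midpoints: 2.6875, 4.0625, 5.4375, 6.8125.
f(2.6875) = 16/75, f(4.0625) = 16/97, f(5.4375) = 16/119, f(6.8125) = 16/141.
Sum = Δt · [f(2.6875) + f(4.0625) + f(5.4375) + f(6.8125)].
Sum ≈ 0.8610.

0.8610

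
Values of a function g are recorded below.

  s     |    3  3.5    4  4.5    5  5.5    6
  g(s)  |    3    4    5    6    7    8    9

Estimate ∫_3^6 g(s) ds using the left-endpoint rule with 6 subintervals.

16.5

Δs = 0.5.
Sum = 0.5·[3 + 4 + 5 + 6 + 7 + 8] = 16.5.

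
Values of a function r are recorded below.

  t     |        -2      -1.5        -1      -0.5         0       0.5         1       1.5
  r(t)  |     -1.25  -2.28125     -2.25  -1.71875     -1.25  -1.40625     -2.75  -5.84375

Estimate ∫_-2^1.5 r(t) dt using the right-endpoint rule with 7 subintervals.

-8.75

Δt = 0.5.
Sum = 0.5·[(-2.28125) + (-2.25) + (-1.71875) + (-1.25) + (-1.40625) + (-2.75) + (-5.84375)] = -8.75.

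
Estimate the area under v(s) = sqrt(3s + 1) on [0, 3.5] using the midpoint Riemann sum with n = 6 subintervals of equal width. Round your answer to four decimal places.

8.4581

Δs = (3.5 − 0)/6 = 7/12.
Midpoints: 7/24, 0.875, 35/24, 49/24, 2.625, 77/24.
v(7/24) ≈ 1.3693, v(0.875) ≈ 1.9039, v(35/24) ≈ 2.3184, v(49/24) ≈ 2.6693, v(2.625) ≈ 2.9791, v(77/24) ≈ 3.2596.
Sum = Δs · [v(7/24) + v(0.875) + v(35/24) + ...].
Sum ≈ 8.4581.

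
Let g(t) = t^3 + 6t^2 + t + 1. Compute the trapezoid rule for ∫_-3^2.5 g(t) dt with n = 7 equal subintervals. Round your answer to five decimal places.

Δt = (2.5 − (-3))/7 = 11/14.
g(-3) = 25, g(-31/14) = 47601/2744, g(-10/7) = 3053/343, g(-9/14) = 7055/2744, g(1/7) = 435/343, g(13/14) = 21685/2744, g(12/7) = 8707/343, g(2.5) = 56.625.
T_7 = (Δt/2)·[g(t_0) + 2g(t_1) + ... + 2g(t_{6}) + g(t_7)].
Sum ≈ 81.86161.

81.86161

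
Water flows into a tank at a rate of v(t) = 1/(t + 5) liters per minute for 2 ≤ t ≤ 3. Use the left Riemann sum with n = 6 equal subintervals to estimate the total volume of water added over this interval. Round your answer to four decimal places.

Δt = (3 − 2)/6 = 1/6.
Left endpoints: 2, 13/6, 7/3, 2.5, 8/3, 17/6.
v(2) = 1/7, v(13/6) = 6/43, v(7/3) = 3/22, v(2.5) = 2/15, v(8/3) = 3/23, v(17/6) = 6/47.
Sum = Δt · [v(2) + v(13/6) + v(7/3) + ...].
Sum ≈ 0.1350.

0.1350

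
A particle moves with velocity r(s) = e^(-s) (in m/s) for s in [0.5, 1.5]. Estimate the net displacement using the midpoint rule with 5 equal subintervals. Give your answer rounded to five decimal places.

Δs = (1.5 − 0.5)/5 = 0.2.
Midpoints: 0.6, 0.8, 1, 1.2, 1.4.
r(0.6) ≈ 0.54881, r(0.8) ≈ 0.44933, r(1) ≈ 0.36788, r(1.2) ≈ 0.30119, r(1.4) ≈ 0.24660.
Sum = Δs · [r(0.6) + r(0.8) + r(1) + r(1.2) + r(1.4)].
Sum ≈ 0.38276.

0.38276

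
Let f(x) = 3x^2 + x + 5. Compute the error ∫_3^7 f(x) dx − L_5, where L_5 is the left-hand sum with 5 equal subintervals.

48.32

Exact integral: ∫_3^7 f(x) dx = 356.
L_5 = 307.68.
Error = 356 − 307.68 = 48.32.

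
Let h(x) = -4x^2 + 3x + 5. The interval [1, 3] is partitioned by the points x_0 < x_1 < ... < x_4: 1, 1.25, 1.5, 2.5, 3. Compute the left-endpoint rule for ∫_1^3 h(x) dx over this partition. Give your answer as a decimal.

Subinterval widths: 0.25, 0.25, 1, 0.5.
Left endpoints: 1, 1.25, 1.5, 2.5.
h(1) = 4, h(1.25) = 2.5, h(1.5) = 0.5, h(2.5) = -12.5.
Sum = Σ Δx_i · h(x_i).
Sum = -4.125.

-4.125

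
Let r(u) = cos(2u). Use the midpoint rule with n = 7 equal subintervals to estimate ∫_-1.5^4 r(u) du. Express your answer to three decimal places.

Δu = (4 − (-1.5))/7 = 11/14.
Midpoints: -31/28, -9/28, 13/28, 1.25, 57/28, 79/28, 101/28.
r(-31/28) ≈ -0.600, r(-9/28) ≈ 0.800, r(13/28) ≈ 0.599, r(1.25) ≈ -0.801, r(57/28) ≈ -0.598, r(79/28) ≈ 0.802, r(101/28) ≈ 0.597.
Sum = Δu · [r(-31/28) + r(-9/28) + r(13/28) + ...].
Sum ≈ 0.628.

0.628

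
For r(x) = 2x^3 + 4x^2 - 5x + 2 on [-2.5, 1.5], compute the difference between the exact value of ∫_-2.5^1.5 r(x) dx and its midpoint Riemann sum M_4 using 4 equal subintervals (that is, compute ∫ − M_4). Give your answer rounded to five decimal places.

0.33333

Exact integral: ∫_-2.5^1.5 r(x) dx ≈ 26.3333333.
M_4 = 26.
Error ≈ 26.3333333 − 26 ≈ 0.33333.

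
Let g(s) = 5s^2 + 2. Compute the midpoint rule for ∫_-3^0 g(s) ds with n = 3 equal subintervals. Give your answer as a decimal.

Δs = (0 − (-3))/3 = 1.
Midpoints: -2.5, -1.5, -0.5.
g(-2.5) = 33.25, g(-1.5) = 13.25, g(-0.5) = 3.25.
Sum = Δs · [g(-2.5) + g(-1.5) + g(-0.5)].
Sum = 49.75.

49.75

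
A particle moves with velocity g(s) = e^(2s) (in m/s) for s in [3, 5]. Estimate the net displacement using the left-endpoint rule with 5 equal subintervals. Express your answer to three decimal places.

7057.467

Δs = (5 − 3)/5 = 0.4.
Left endpoints: 3, 3.4, 3.8, 4.2, 4.6.
g(3) ≈ 403.429, g(3.4) ≈ 897.847, g(3.8) ≈ 1998.196, g(4.2) ≈ 4447.067, g(4.6) ≈ 9897.129.
Sum = Δs · [g(3) + g(3.4) + g(3.8) + g(4.2) + g(4.6)].
Sum ≈ 7057.467.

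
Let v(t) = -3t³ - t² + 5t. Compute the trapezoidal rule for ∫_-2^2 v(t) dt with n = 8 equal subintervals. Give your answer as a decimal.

-5.5

Δt = (2 − (-2))/8 = 0.5.
v(-2) = 10, v(-1.5) = 0.375, v(-1) = -3, v(-0.5) = -2.375, v(0) = 0, v(0.5) = 1.875, v(1) = 1, v(1.5) = -4.875, v(2) = -18.
T_8 = (Δt/2)·[v(t_0) + 2v(t_1) + ... + 2v(t_{7}) + v(t_8)].
Sum = -5.5.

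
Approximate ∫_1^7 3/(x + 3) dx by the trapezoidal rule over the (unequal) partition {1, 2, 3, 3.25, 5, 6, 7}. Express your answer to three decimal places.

2.766

Subinterval widths: 1, 1, 0.25, 1.75, 1, 1.
f(1) = 0.75, f(2) = 0.6, f(3) = 0.5, f(3.25) = 0.48, f(5) = 0.375, f(6) = 1/3, f(7) = 0.3.
On each subinterval the trapezoid contributes (Δx_i/2)·[f(x_{i-1}) + f(x_i)].
Sum ≈ 2.766.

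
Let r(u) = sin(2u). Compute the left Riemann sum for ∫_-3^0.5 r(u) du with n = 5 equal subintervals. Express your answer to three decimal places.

Δu = (0.5 − (-3))/5 = 0.7.
Left endpoints: -3, -2.3, -1.6, -0.9, -0.2.
r(-3) ≈ 0.279, r(-2.3) ≈ 0.994, r(-1.6) ≈ 0.058, r(-0.9) ≈ -0.974, r(-0.2) ≈ -0.389.
Sum = Δu · [r(-3) + r(-2.3) + r(-1.6) + r(-0.9) + r(-0.2)].
Sum ≈ -0.022.

-0.022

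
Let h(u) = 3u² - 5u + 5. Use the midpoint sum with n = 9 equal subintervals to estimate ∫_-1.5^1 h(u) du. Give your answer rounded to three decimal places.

19.952

Δu = (1 − (-1.5))/9 = 5/18.
Midpoints: -49/36, -13/12, -29/36, -19/36, -0.25, 1/36, 11/36, 7/12, 31/36.
h(-49/36) = 7501/432, h(-13/12) = 13.9375, h(-29/36) = 4741/432, h(-19/36) = 3661/432, h(-0.25) = 6.4375, h(1/36) = 2101/432, h(11/36) = 1621/432, h(7/12) = 149/48, h(31/36) = 1261/432.
Sum = Δu · [h(-49/36) + h(-13/12) + h(-29/36) + ...].
Sum ≈ 19.952.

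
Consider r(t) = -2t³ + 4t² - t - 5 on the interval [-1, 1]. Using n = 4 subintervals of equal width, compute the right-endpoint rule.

Δt = (1 − (-1))/4 = 0.5.
Right endpoints: -0.5, 0, 0.5, 1.
r(-0.5) = -3.25, r(0) = -5, r(0.5) = -4.75, r(1) = -4.
Sum = Δt · [r(-0.5) + r(0) + r(0.5) + r(1)].
Sum = -8.5.

-8.5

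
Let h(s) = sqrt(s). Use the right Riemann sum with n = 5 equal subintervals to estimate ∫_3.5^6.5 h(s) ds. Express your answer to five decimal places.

Δs = (6.5 − 3.5)/5 = 0.6.
Right endpoints: 4.1, 4.7, 5.3, 5.9, 6.5.
h(4.1) ≈ 2.02485, h(4.7) ≈ 2.16795, h(5.3) ≈ 2.30217, h(5.9) ≈ 2.42899, h(6.5) ≈ 2.54951.
Sum = Δs · [h(4.1) + h(4.7) + h(5.3) + h(5.9) + h(6.5)].
Sum ≈ 6.88408.

6.88408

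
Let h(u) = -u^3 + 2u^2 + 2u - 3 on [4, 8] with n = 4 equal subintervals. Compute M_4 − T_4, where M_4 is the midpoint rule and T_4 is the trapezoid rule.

16

M_4 = -620.
T_4 = -636.
M_4 − T_4 = 16.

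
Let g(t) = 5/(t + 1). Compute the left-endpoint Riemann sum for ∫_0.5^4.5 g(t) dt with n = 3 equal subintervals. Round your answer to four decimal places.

8.3974

Δt = (4.5 − 0.5)/3 = 4/3.
Left endpoints: 0.5, 11/6, 19/6.
g(0.5) = 10/3, g(11/6) = 30/17, g(19/6) = 1.2.
Sum = Δt · [g(0.5) + g(11/6) + g(19/6)].
Sum ≈ 8.3974.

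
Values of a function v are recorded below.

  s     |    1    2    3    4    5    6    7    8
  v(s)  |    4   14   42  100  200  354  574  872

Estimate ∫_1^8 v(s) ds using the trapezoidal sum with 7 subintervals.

Δs = 1.
T_7 = (1/2)·[4 + 2·14 + 2·42 + 2·100 + 2·200 + 2·354 + 2·574 + 872] = 1722.

1722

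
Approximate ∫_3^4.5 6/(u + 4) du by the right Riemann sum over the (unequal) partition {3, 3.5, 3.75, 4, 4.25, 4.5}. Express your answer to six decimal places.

1.139337

Subinterval widths: 0.5, 0.25, 0.25, 0.25, 0.25.
Right endpoints: 3.5, 3.75, 4, 4.25, 4.5.
f(3.5) = 0.8, f(3.75) = 24/31, f(4) = 0.75, f(4.25) = 8/11, f(4.5) = 12/17.
Sum = Σ Δu_i · f(u_i).
Sum ≈ 1.139337.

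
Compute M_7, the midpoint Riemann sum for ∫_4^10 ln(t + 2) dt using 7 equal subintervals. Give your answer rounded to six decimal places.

13.070869

Δt = (10 − 4)/7 = 6/7.
Midpoints: 31/7, 37/7, 43/7, 7, 55/7, 61/7, 67/7.
f(31/7) ≈ 1.860752, f(37/7) ≈ 1.985915, f(43/7) ≈ 2.097141, f(7) ≈ 2.197225, f(55/7) ≈ 2.288196, f(61/7) ≈ 2.371578, f(67/7) ≈ 2.448539.
Sum = Δt · [f(31/7) + f(37/7) + f(43/7) + ...].
Sum ≈ 13.070869.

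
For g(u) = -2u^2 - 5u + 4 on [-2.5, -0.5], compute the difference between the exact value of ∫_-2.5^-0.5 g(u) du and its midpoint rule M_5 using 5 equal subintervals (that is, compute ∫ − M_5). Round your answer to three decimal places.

-0.053

Exact integral: ∫_-2.5^-0.5 g(u) du ≈ 12.66667.
M_5 = 12.72.
Error ≈ 12.66667 − 12.72 ≈ -0.053.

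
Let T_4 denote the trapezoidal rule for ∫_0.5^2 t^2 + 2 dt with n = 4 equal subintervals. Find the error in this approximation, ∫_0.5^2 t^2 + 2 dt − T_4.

-0.03515625

Exact integral: ∫_0.5^2 f(t) dt = 5.625.
T_4 = 5.66015625.
Error = 5.625 − 5.66015625 = -0.03515625.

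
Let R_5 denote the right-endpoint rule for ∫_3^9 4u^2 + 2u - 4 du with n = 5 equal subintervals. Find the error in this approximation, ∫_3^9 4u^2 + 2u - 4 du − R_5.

-185.76

Exact integral: ∫_3^9 f(u) du = 984.
R_5 = 1169.76.
Error = 984 − 1169.76 = -185.76.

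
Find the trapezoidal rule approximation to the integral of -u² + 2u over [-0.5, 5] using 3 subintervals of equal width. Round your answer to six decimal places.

-20.039352

Δu = (5 − (-0.5))/3 = 11/6.
f(-0.5) = -1.25, f(4/3) = 8/9, f(19/6) = -133/36, f(5) = -15.
T_3 = (Δu/2)·[f(u_0) + 2f(u_1) + 2f(u_2) + f(u_3)].
Sum ≈ -20.039352.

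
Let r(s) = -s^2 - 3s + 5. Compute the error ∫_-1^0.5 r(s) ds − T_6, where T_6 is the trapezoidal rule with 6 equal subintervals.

0.015625

Exact integral: ∫_-1^0.5 r(s) ds = 8.25.
T_6 = 8.234375.
Error = 8.25 − 8.234375 = 0.015625.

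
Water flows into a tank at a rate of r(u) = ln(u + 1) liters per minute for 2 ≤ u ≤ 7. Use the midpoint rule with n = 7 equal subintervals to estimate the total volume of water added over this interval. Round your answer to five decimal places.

Δu = (7 − 2)/7 = 5/7.
Midpoints: 33/14, 43/14, 53/14, 4.5, 73/14, 83/14, 93/14.
r(33/14) ≈ 1.21109, r(43/14) ≈ 1.40399, r(53/14) ≈ 1.56564, r(4.5) ≈ 1.70475, r(73/14) ≈ 1.82685, r(83/14) ≈ 1.93565, r(93/14) ≈ 2.03377.
Sum = Δu · [r(33/14) + r(43/14) + r(53/14) + ...].
Sum ≈ 8.34410.

8.34410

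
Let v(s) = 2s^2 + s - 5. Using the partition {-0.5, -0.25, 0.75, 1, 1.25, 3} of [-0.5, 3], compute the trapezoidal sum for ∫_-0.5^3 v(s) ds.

7.09375

Subinterval widths: 0.25, 1, 0.25, 0.25, 1.75.
v(-0.5) = -5, v(-0.25) = -5.125, v(0.75) = -3.125, v(1) = -2, v(1.25) = -0.625, v(3) = 16.
On each subinterval the trapezoid contributes (Δs_i/2)·[v(s_{i-1}) + v(s_i)].
Sum = 7.09375.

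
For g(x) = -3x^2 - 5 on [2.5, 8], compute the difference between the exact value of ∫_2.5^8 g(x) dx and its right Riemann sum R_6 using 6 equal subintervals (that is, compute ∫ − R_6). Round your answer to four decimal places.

Exact integral: ∫_2.5^8 g(x) dx = -523.875.
R_6 ≈ -605.592014.
Error ≈ -523.875 − (-605.592014) ≈ 81.7170.

81.7170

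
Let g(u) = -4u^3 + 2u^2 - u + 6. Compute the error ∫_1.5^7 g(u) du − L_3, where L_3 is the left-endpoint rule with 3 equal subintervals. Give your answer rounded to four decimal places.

Exact integral: ∫_1.5^7 g(u) du ≈ -2159.895833.
L_3 ≈ -1146.240741.
Error ≈ -2159.895833 − (-1146.240741) ≈ -1013.6551.

-1013.6551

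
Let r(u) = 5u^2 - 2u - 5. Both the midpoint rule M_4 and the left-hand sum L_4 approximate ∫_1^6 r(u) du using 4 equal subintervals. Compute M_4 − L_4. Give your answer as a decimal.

M_4 = 295.078125.
L_4 = 201.71875.
M_4 − L_4 = 93.359375.

93.359375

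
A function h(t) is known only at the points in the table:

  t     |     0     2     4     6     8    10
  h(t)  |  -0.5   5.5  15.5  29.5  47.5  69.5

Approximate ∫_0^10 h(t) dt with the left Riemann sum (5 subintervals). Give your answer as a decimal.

Δt = 2.
Sum = 2·[(-0.5) + 5.5 + 15.5 + 29.5 + 47.5] = 195.

195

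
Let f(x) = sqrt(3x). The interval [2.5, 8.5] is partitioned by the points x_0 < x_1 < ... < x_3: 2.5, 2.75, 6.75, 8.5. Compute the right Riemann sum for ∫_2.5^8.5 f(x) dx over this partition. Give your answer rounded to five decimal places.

27.55514

Subinterval widths: 0.25, 4, 1.75.
Right endpoints: 2.75, 6.75, 8.5.
f(2.75) ≈ 2.87228, f(6.75) ≈ 4.50000, f(8.5) ≈ 5.04975.
Sum = Σ Δx_i · f(x_i).
Sum ≈ 27.55514.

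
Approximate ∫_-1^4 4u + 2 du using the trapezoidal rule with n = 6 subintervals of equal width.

40

Δu = (4 − (-1))/6 = 5/6.
f(-1) = -2, f(-1/6) = 4/3, f(2/3) = 14/3, f(1.5) = 8, f(7/3) = 34/3, f(19/6) = 44/3, f(4) = 18.
T_6 = (Δu/2)·[f(u_0) + 2f(u_1) + ... + 2f(u_{5}) + f(u_6)].
Sum = 40.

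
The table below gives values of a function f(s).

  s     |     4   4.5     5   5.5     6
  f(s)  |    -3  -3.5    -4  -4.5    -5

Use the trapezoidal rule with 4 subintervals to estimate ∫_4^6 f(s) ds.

Δs = 0.5.
T_4 = (0.5/2)·[(-3) + 2·(-3.5) + 2·(-4) + 2·(-4.5) + (-5)] = -8.

-8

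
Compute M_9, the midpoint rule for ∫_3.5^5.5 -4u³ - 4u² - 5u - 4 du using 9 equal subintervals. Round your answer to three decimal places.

Δu = (5.5 − 3.5)/9 = 2/9.
Midpoints: 65/18, 23/6, 73/18, 77/18, 4.5, 85/18, 89/18, 31/6, 97/18.
f(65/18) = -191416/729, f(23/6) = -8296/27, f(73/18) = -260168/729, f(77/18) = -300136/729, f(4.5) = -472, f(85/18) = -392216/729, f(89/18) = -444712/729, f(31/6) = -18584/27, f(97/18) = -563576/729.
Sum = Δu · [f(65/18) + f(23/6) + f(73/18) + ...].
Sum ≈ -982.189.

-982.189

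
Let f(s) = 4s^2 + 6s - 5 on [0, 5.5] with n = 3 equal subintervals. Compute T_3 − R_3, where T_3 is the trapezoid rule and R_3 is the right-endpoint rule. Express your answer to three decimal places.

-141.167

T_3 ≈ 297.40741.
R_3 ≈ 438.57407.
T_3 − R_3 ≈ -141.167.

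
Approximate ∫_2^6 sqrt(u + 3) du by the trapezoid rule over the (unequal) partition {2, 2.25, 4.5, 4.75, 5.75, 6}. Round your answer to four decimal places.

10.5306

Subinterval widths: 0.25, 2.25, 0.25, 1, 0.25.
f(2) ≈ 2.2361, f(2.25) ≈ 2.2913, f(4.5) ≈ 2.7386, f(4.75) ≈ 2.7839, f(5.75) ≈ 2.9580, f(6) ≈ 3.0000.
On each subinterval the trapezoid contributes (Δu_i/2)·[f(u_{i-1}) + f(u_i)].
Sum ≈ 10.5306.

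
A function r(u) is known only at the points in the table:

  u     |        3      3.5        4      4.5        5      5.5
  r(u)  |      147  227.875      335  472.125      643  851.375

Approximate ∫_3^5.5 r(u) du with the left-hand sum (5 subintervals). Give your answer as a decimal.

Δu = 0.5.
Sum = 0.5·[147 + 227.875 + 335 + 472.125 + 643] = 912.5.

912.5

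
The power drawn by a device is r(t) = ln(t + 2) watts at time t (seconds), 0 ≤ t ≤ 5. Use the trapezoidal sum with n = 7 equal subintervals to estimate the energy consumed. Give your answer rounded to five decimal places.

Δt = (5 − 0)/7 = 5/7.
r(0) ≈ 0.69315, r(5/7) ≈ 0.99853, r(10/7) ≈ 1.23214, r(15/7) ≈ 1.42139, r(20/7) ≈ 1.58045, r(25/7) ≈ 1.71765, r(30/7) ≈ 1.83828, r(5) ≈ 1.94591.
T_7 = (Δt/2)·[r(t_0) + 2r(t_1) + ... + 2r(t_{6}) + r(t_7)].
Sum ≈ 7.21998.

7.21998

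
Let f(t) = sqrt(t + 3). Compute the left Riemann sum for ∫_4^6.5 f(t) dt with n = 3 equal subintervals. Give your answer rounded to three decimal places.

Δt = (6.5 − 4)/3 = 5/6.
Left endpoints: 4, 29/6, 17/3.
f(4) ≈ 2.646, f(29/6) ≈ 2.799, f(17/3) ≈ 2.944.
Sum = Δt · [f(4) + f(29/6) + f(17/3)].
Sum ≈ 6.990.

6.990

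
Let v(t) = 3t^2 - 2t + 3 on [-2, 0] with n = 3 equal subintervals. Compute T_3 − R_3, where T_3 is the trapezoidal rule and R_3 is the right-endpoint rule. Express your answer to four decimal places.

5.3333

T_3 ≈ 18.444444.
R_3 ≈ 13.111111.
T_3 − R_3 ≈ 5.3333.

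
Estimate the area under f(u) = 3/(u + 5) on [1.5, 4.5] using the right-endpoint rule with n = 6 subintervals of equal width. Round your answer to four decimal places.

1.1028

Δu = (4.5 − 1.5)/6 = 0.5.
Right endpoints: 2, 2.5, 3, 3.5, 4, 4.5.
f(2) = 3/7, f(2.5) = 0.4, f(3) = 0.375, f(3.5) = 6/17, f(4) = 1/3, f(4.5) = 6/19.
Sum = Δu · [f(2) + f(2.5) + f(3) + ...].
Sum ≈ 1.1028.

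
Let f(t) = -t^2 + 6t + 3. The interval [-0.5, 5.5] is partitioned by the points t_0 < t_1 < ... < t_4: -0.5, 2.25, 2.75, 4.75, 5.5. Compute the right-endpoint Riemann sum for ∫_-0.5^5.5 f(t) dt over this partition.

Subinterval widths: 2.75, 0.5, 2, 0.75.
Right endpoints: 2.25, 2.75, 4.75, 5.5.
f(2.25) = 11.4375, f(2.75) = 11.9375, f(4.75) = 8.9375, f(5.5) = 5.75.
Sum = Σ Δt_i · f(t_i).
Sum = 59.609375.

59.609375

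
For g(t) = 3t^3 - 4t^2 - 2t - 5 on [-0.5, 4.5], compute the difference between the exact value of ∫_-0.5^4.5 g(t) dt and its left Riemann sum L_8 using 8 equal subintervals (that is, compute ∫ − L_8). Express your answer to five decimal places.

52.86458

Exact integral: ∫_-0.5^4.5 g(t) dt ≈ 140.8333333.
L_8 = 87.96875.
Error ≈ 140.8333333 − 87.96875 ≈ 52.86458.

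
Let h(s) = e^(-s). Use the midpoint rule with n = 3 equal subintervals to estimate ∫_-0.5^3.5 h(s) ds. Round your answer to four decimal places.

Δs = (3.5 − (-0.5))/3 = 4/3.
Midpoints: 1/6, 1.5, 17/6.
h(1/6) ≈ 0.8465, h(1.5) ≈ 0.2231, h(17/6) ≈ 0.0588.
Sum = Δs · [h(1/6) + h(1.5) + h(17/6)].
Sum ≈ 1.5046.

1.5046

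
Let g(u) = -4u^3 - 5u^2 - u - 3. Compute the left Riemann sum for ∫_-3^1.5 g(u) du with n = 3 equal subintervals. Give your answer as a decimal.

Δu = (1.5 − (-3))/3 = 1.5.
Left endpoints: -3, -1.5, 0.
g(-3) = 63, g(-1.5) = 0.75, g(0) = -3.
Sum = Δu · [g(-3) + g(-1.5) + g(0)].
Sum = 91.125.

91.125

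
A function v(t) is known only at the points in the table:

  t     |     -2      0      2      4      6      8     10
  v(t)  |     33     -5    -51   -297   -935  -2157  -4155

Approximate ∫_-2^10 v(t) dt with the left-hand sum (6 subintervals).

-6824

Δt = 2.
Sum = 2·[33 + (-5) + (-51) + (-297) + (-935) + (-2157)] = -6824.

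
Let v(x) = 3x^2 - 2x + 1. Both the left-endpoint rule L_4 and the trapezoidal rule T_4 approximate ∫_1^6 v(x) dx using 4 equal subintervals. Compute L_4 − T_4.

L_4 = 129.53125.
T_4 = 188.90625.
L_4 − T_4 = -59.375.

-59.375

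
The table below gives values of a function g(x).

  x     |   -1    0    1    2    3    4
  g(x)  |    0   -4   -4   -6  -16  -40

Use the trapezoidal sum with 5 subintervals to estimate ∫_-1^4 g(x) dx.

-50

Δx = 1.
T_5 = (1/2)·[0 + 2·(-4) + 2·(-4) + 2·(-6) + 2·(-16) + (-40)] = -50.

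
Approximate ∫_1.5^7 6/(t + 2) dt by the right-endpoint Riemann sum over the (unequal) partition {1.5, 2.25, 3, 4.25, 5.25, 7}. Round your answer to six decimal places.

Subinterval widths: 0.75, 0.75, 1.25, 1, 1.75.
Right endpoints: 2.25, 3, 4.25, 5.25, 7.
f(2.25) = 24/17, f(3) = 1.2, f(4.25) = 0.96, f(5.25) = 24/29, f(7) = 2/3.
Sum = Σ Δt_i · f(t_i).
Sum ≈ 5.153076.

5.153076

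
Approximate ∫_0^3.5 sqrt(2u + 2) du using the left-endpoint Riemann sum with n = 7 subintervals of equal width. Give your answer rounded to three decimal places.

Δu = (3.5 − 0)/7 = 0.5.
Left endpoints: 0, 0.5, 1, 1.5, 2, 2.5, 3.
f(0) ≈ 1.414, f(0.5) ≈ 1.732, f(1) ≈ 2.000, f(1.5) ≈ 2.236, f(2) ≈ 2.449, f(2.5) ≈ 2.646, f(3) ≈ 2.828.
Sum = Δu · [f(0) + f(0.5) + f(1) + ...].
Sum ≈ 7.653.

7.653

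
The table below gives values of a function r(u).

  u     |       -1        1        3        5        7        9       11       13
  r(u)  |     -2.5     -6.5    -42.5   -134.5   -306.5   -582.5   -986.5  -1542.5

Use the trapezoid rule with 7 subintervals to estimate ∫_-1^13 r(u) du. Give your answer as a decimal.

-5663

Δu = 2.
T_7 = (2/2)·[(-2.5) + 2·(-6.5) + 2·(-42.5) + 2·(-134.5) + 2·(-306.5) + 2·(-582.5) + 2·(-986.5) + (-1542.5)] = -5663.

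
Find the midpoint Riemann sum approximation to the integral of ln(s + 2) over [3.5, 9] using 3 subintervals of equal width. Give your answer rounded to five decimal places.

11.51333

Δs = (9 − 3.5)/3 = 11/6.
Midpoints: 53/12, 6.25, 97/12.
f(53/12) ≈ 1.85890, f(6.25) ≈ 2.11021, f(97/12) ≈ 2.31088.
Sum = Δs · [f(53/12) + f(6.25) + f(97/12)].
Sum ≈ 11.51333.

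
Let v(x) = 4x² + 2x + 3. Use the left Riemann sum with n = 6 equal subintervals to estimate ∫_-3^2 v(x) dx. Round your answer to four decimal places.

63.1481

Δx = (2 − (-3))/6 = 5/6.
Left endpoints: -3, -13/6, -4/3, -0.5, 1/3, 7/6.
v(-3) = 33, v(-13/6) = 157/9, v(-4/3) = 67/9, v(-0.5) = 3, v(1/3) = 37/9, v(7/6) = 97/9.
Sum = Δx · [v(-3) + v(-13/6) + v(-4/3) + ...].
Sum ≈ 63.1481.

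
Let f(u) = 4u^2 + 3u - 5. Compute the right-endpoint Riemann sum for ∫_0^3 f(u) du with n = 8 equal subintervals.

43.21875

Δu = (3 − 0)/8 = 0.375.
Right endpoints: 0.375, 0.75, 1.125, 1.5, 1.875, 2.25, 2.625, 3.
f(0.375) = -3.3125, f(0.75) = -0.5, f(1.125) = 3.4375, f(1.5) = 8.5, f(1.875) = 14.6875, f(2.25) = 22, f(2.625) = 30.4375, f(3) = 40.
Sum = Δu · [f(0.375) + f(0.75) + f(1.125) + ...].
Sum = 43.21875.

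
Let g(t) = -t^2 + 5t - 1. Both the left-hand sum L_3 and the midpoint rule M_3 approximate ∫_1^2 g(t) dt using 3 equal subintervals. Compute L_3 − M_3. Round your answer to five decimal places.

-0.36111

L_3 ≈ 3.8148148.
M_3 ≈ 4.1759259.
L_3 − M_3 ≈ -0.36111.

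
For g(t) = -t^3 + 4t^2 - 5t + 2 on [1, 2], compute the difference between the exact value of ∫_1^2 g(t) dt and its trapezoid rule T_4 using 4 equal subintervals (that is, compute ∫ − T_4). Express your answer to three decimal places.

Exact integral: ∫_1^2 g(t) dt ≈ 0.08333.
T_4 = 0.078125.
Error ≈ 0.08333 − 0.078125 ≈ 0.005.

0.005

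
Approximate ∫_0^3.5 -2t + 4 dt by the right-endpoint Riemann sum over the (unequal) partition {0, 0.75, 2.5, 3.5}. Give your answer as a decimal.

Subinterval widths: 0.75, 1.75, 1.
Right endpoints: 0.75, 2.5, 3.5.
f(0.75) = 2.5, f(2.5) = -1, f(3.5) = -3.
Sum = Σ Δt_i · f(t_i).
Sum = -2.875.

-2.875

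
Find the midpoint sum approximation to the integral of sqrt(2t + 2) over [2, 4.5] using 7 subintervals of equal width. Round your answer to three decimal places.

Δt = (4.5 − 2)/7 = 5/14.
Midpoints: 61/28, 71/28, 81/28, 3.25, 101/28, 111/28, 121/28.
f(61/28) ≈ 2.521, f(71/28) ≈ 2.659, f(81/28) ≈ 2.790, f(3.25) ≈ 2.915, f(101/28) ≈ 3.036, f(111/28) ≈ 3.151, f(121/28) ≈ 3.262.
Sum = Δt · [f(61/28) + f(71/28) + f(81/28) + ...].
Sum ≈ 7.263.

7.263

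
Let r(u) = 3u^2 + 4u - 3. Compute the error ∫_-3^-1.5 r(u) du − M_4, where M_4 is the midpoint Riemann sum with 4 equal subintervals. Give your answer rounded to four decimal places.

0.0527

Exact integral: ∫_-3^-1.5 r(u) du = 5.625.
M_4 ≈ 5.572266.
Error ≈ 5.625 − 5.572266 ≈ 0.0527.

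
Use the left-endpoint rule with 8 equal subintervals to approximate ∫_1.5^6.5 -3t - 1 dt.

-60.3125

Δt = (6.5 − 1.5)/8 = 0.625.
Left endpoints: 1.5, 2.125, 2.75, 3.375, 4, 4.625, 5.25, 5.875.
f(1.5) = -5.5, f(2.125) = -7.375, f(2.75) = -9.25, f(3.375) = -11.125, f(4) = -13, f(4.625) = -14.875, f(5.25) = -16.75, f(5.875) = -18.625.
Sum = Δt · [f(1.5) + f(2.125) + f(2.75) + ...].
Sum = -60.3125.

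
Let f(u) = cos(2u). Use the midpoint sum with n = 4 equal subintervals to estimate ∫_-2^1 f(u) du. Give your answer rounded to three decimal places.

0.084

Δu = (1 − (-2))/4 = 0.75.
Midpoints: -1.625, -0.875, -0.125, 0.625.
f(-1.625) ≈ -0.994, f(-0.875) ≈ -0.178, f(-0.125) ≈ 0.969, f(0.625) ≈ 0.315.
Sum = Δu · [f(-1.625) + f(-0.875) + f(-0.125) + f(0.625)].
Sum ≈ 0.084.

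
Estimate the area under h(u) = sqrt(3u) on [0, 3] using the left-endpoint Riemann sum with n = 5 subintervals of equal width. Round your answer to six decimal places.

4.947647

Δu = (3 − 0)/5 = 0.6.
Left endpoints: 0, 0.6, 1.2, 1.8, 2.4.
h(0) ≈ 0.000000, h(0.6) ≈ 1.341641, h(1.2) ≈ 1.897367, h(1.8) ≈ 2.323790, h(2.4) ≈ 2.683282.
Sum = Δu · [h(0) + h(0.6) + h(1.2) + h(1.8) + h(2.4)].
Sum ≈ 4.947647.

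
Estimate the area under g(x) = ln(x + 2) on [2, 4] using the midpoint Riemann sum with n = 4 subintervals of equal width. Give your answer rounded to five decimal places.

Δx = (4 − 2)/4 = 0.5.
Midpoints: 2.25, 2.75, 3.25, 3.75.
g(2.25) ≈ 1.44692, g(2.75) ≈ 1.55814, g(3.25) ≈ 1.65823, g(3.75) ≈ 1.74920.
Sum = Δx · [g(2.25) + g(2.75) + g(3.25) + g(3.75)].
Sum ≈ 3.20625.

3.20625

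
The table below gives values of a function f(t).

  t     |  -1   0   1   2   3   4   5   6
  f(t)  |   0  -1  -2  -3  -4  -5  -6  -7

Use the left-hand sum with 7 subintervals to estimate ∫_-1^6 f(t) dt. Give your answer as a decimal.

Δt = 1.
Sum = 1·[0 + (-1) + (-2) + (-3) + (-4) + (-5) + (-6)] = -21.

-21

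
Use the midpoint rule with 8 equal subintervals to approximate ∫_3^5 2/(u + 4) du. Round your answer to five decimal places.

Δu = (5 − 3)/8 = 0.25.
Midpoints: 3.125, 3.375, 3.625, 3.875, 4.125, 4.375, 4.625, 4.875.
f(3.125) = 16/57, f(3.375) = 16/59, f(3.625) = 16/61, f(3.875) = 16/63, f(4.125) = 16/65, f(4.375) = 16/67, f(4.625) = 16/69, f(4.875) = 16/71.
Sum = Δu · [f(3.125) + f(3.375) + f(3.625) + ...].
Sum ≈ 0.50259.

0.50259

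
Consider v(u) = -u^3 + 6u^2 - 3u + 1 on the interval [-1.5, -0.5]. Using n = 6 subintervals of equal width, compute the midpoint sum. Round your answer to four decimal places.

11.7292

Δu = (-0.5 − (-1.5))/6 = 1/6.
Midpoints: -17/12, -1.25, -13/12, -11/12, -0.75, -7/12.
v(-17/12) = 34793/1728, v(-1.25) = 16.078125, v(-13/12) = 21709/1728, v(-11/12) = 16523/1728, v(-0.75) = 7.046875, v(-7/12) = 8623/1728.
Sum = Δu · [v(-17/12) + v(-1.25) + v(-13/12) + ...].
Sum ≈ 11.7292.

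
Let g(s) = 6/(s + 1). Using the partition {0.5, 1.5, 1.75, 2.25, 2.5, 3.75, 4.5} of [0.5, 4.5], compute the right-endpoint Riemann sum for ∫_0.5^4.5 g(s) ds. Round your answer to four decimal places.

Subinterval widths: 1, 0.25, 0.5, 0.25, 1.25, 0.75.
Right endpoints: 1.5, 1.75, 2.25, 2.5, 3.75, 4.5.
g(1.5) = 2.4, g(1.75) = 24/11, g(2.25) = 24/13, g(2.5) = 12/7, g(3.75) = 24/19, g(4.5) = 12/11.
Sum = Σ Δs_i · g(s_i).
Sum ≈ 6.6942.

6.6942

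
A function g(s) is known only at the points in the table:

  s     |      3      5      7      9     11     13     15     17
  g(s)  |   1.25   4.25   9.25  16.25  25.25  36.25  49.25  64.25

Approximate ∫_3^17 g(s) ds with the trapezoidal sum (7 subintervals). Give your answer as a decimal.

346.5

Δs = 2.
T_7 = (2/2)·[1.25 + 2·4.25 + 2·9.25 + 2·16.25 + 2·25.25 + 2·36.25 + 2·49.25 + 64.25] = 346.5.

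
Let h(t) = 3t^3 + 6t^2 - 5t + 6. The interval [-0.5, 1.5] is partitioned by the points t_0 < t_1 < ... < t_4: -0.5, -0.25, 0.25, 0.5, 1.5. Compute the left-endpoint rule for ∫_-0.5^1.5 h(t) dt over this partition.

Subinterval widths: 0.25, 0.5, 0.25, 1.
Left endpoints: -0.5, -0.25, 0.25, 0.5.
h(-0.5) = 9.625, h(-0.25) = 7.578125, h(0.25) = 5.171875, h(0.5) = 5.375.
Sum = Σ Δt_i · h(t_i).
Sum = 12.86328125.

12.86328125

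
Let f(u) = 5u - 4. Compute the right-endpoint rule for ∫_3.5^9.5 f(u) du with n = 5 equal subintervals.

189

Δu = (9.5 − 3.5)/5 = 1.2.
Right endpoints: 4.7, 5.9, 7.1, 8.3, 9.5.
f(4.7) = 19.5, f(5.9) = 25.5, f(7.1) = 31.5, f(8.3) = 37.5, f(9.5) = 43.5.
Sum = Δu · [f(4.7) + f(5.9) + f(7.1) + f(8.3) + f(9.5)].
Sum = 189.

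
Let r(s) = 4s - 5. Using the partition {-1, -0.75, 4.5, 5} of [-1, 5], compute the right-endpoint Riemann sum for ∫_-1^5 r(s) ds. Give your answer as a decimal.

73.75

Subinterval widths: 0.25, 5.25, 0.5.
Right endpoints: -0.75, 4.5, 5.
r(-0.75) = -8, r(4.5) = 13, r(5) = 15.
Sum = Σ Δs_i · r(s_i).
Sum = 73.75.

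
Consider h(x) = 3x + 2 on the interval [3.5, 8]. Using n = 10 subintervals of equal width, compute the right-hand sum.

Δx = (8 − 3.5)/10 = 0.45.
Right endpoints: 3.95, 4.4, 4.85, 5.3, 5.75, 6.2, 6.65, 7.1, 7.55, 8.
h(3.95) = 13.85, h(4.4) = 15.2, h(4.85) = 16.55, h(5.3) = 17.9, h(5.75) = 19.25, h(6.2) = 20.6, h(6.65) = 21.95, h(7.1) = 23.3, h(7.55) = 24.65, h(8) = 26.
Sum = Δx · [h(3.95) + h(4.4) + h(4.85) + ...].
Sum = 89.6625.

89.6625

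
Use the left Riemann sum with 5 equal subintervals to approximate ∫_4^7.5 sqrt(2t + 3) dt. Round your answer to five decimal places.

12.96810

Δt = (7.5 − 4)/5 = 0.7.
Left endpoints: 4, 4.7, 5.4, 6.1, 6.8.
f(4) ≈ 3.31662, f(4.7) ≈ 3.52136, f(5.4) ≈ 3.71484, f(6.1) ≈ 3.89872, f(6.8) ≈ 4.07431.
Sum = Δt · [f(4) + f(4.7) + f(5.4) + f(6.1) + f(6.8)].
Sum ≈ 12.96810.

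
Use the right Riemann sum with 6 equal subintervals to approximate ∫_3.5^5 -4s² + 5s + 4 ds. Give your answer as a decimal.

Δs = (5 − 3.5)/6 = 0.25.
Right endpoints: 3.75, 4, 4.25, 4.5, 4.75, 5.
f(3.75) = -33.5, f(4) = -40, f(4.25) = -47, f(4.5) = -54.5, f(4.75) = -62.5, f(5) = -71.
Sum = Δs · [f(3.75) + f(4) + f(4.25) + ...].
Sum = -77.125.

-77.125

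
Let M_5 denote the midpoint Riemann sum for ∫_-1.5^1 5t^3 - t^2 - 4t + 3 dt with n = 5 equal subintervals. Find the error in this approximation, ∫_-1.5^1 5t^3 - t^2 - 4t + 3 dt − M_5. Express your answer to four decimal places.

-0.2474

Exact integral: ∫_-1.5^1 f(t) dt ≈ 3.463542.
M_5 = 3.7109375.
Error ≈ 3.463542 − 3.7109375 ≈ -0.2474.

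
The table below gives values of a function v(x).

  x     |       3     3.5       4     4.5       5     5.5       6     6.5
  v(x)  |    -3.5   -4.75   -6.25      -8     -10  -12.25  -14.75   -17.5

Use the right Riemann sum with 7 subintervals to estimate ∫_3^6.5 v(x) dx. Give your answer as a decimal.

-36.75

Δx = 0.5.
Sum = 0.5·[(-4.75) + (-6.25) + (-8) + (-10) + (-12.25) + (-14.75) + (-17.5)] = -36.75.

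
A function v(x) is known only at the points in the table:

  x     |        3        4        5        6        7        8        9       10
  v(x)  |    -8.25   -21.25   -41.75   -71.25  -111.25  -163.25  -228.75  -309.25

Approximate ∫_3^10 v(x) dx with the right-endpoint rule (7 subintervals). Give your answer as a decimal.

Δx = 1.
Sum = 1·[(-21.25) + (-41.75) + (-71.25) + (-111.25) + (-163.25) + (-228.75) + (-309.25)] = -946.75.

-946.75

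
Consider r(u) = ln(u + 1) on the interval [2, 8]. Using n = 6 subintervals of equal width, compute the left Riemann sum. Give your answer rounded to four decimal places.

9.9115

Δu = (8 − 2)/6 = 1.
Left endpoints: 2, 3, 4, 5, 6, 7.
r(2) ≈ 1.0986, r(3) ≈ 1.3863, r(4) ≈ 1.6094, r(5) ≈ 1.7918, r(6) ≈ 1.9459, r(7) ≈ 2.0794.
Sum = Δu · [r(2) + r(3) + r(4) + ...].
Sum ≈ 9.9115.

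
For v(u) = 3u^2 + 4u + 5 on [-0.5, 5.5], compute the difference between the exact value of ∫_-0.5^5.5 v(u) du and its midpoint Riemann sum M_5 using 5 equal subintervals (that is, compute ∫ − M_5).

2.16

Exact integral: ∫_-0.5^5.5 v(u) du = 256.5.
M_5 = 254.34.
Error = 256.5 − 254.34 = 2.16.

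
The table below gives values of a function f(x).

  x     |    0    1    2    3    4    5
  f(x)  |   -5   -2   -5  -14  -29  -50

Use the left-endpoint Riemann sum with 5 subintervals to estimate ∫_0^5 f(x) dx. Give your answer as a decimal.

-55

Δx = 1.
Sum = 1·[(-5) + (-2) + (-5) + (-14) + (-29)] = -55.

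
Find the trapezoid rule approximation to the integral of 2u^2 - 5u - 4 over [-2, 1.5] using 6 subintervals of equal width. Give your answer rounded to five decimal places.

Δu = (1.5 − (-2))/6 = 7/12.
f(-2) = 14, f(-17/12) = 511/72, f(-5/6) = 14/9, f(-0.25) = -2.625, f(1/3) = -49/9, f(11/12) = -497/72, f(1.5) = -7.
T_6 = (Δu/2)·[f(u_0) + 2f(u_1) + ... + 2f(u_{5}) + f(u_6)].
Sum ≈ -1.64468.

-1.64468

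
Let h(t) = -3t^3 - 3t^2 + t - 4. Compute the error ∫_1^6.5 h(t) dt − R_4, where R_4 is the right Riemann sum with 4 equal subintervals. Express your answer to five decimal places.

709.33887

Exact integral: ∫_1^6.5 h(t) dt = -1613.046875.
R_4 ≈ -2322.3857422.
Error ≈ -1613.046875 − (-2322.3857422) ≈ 709.33887.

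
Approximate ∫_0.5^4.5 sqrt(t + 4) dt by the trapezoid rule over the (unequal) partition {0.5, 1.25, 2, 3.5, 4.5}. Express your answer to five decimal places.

10.15064

Subinterval widths: 0.75, 0.75, 1.5, 1.
f(0.5) ≈ 2.12132, f(1.25) ≈ 2.29129, f(2) ≈ 2.44949, f(3.5) ≈ 2.73861, f(4.5) ≈ 2.91548.
On each subinterval the trapezoid contributes (Δt_i/2)·[f(t_{i-1}) + f(t_i)].
Sum ≈ 10.15064.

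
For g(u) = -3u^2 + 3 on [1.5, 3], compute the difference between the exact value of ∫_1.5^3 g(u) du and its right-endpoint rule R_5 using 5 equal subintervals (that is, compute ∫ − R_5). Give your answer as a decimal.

Exact integral: ∫_1.5^3 g(u) du = -19.125.
R_5 = -22.23.
Error = -19.125 − (-22.23) = 3.105.

3.105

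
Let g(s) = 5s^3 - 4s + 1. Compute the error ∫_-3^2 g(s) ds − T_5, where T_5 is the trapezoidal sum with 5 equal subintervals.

Exact integral: ∫_-3^2 g(s) ds = -66.25.
T_5 = -72.5.
Error = -66.25 − (-72.5) = 6.25.

6.25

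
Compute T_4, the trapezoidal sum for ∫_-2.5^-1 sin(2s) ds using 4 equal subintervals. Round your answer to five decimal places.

0.33335

Δs = (-1 − (-2.5))/4 = 0.375.
f(-2.5) ≈ 0.95892, f(-2.125) ≈ 0.89499, f(-1.75) ≈ 0.35078, f(-1.375) ≈ -0.38166, f(-1) ≈ -0.90930.
T_4 = (Δs/2)·[f(s_0) + 2f(s_1) + 2f(s_2) + 2f(s_3) + f(s_4)].
Sum ≈ 0.33335.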